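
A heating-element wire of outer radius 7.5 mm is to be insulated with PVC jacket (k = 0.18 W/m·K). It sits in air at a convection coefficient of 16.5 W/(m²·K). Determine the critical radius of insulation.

r_cr ≈ 10.9 mm

For a cylinder r_cr = k/h = 0.18/16.5
r_cr = 10.9 mm; since the bare radius (7.5 mm) is below r_cr, adding a thin layer of insulation will *increase* heat loss.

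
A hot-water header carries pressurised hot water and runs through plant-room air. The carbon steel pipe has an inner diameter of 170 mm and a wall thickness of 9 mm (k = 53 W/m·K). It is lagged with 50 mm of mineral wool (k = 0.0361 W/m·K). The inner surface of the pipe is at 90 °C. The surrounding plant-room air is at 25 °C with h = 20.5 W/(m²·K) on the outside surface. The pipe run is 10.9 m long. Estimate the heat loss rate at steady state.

Q ≈ 366 W

Radial resistances (cylindrical: R_cond = ln(r_o/r_i)/(2πkL), R_conv = 1/(h·2πrL)):
R_carbon steel pipe wall = ln(94/85)/(2π×53×10.9) = 2.773×10^-5 K/W
R_mineral wool = ln(144/94)/(2π×0.0361×10.9) = 0.1725 K/W
R_outer film = 1/(h_o·2πr_oL) = 1/(20.5×2π×0.144×10.9) = 0.004946 K/W
R_total = 0.1775 K/W
Q = ΔT/R_total = 65/0.1775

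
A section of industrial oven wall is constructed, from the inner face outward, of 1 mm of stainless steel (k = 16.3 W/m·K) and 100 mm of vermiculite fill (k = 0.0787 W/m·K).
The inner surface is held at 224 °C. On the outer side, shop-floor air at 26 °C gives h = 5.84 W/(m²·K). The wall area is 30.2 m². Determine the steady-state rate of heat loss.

Using the resistance-network approach (series):
R_stainless steel = L/(kA) = 0.001/(16.3×30.2) = 2.031×10^-6 K/W
R_vermiculite fill = L/(kA) = 0.1/(0.0787×30.2) = 0.04207 K/W
R_outer film = 1/(h_o·A) = 1/(5.84×30.2) = 0.00567 K/W
R_total = 0.04775 K/W
Q = ΔT / R_total = 198 / 0.04775

Q ≈ 4150 W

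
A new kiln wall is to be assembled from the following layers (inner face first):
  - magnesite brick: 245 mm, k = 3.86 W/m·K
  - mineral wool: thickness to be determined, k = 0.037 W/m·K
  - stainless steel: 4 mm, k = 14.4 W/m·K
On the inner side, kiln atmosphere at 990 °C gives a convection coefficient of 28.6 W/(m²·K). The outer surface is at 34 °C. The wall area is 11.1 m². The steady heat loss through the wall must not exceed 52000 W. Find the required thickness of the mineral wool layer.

L ≈ 3.9 mm

Using the resistance-network approach (series):
R_inner film = 1/(h_i·A) = 1/(28.6×11.1) = 0.00315 K/W
R_magnesite brick = L/(kA) = 0.245/(3.86×11.1) = 0.005718 K/W
R_stainless steel = L/(kA) = 0.004/(14.4×11.1) = 2.503×10^-5 K/W
Sum of the known resistances R_other = 0.008893 K/W
Required total resistance R_tot = ΔT/Q_allow = 956/52000 = 0.01838 K/W
R_mineral wool = R_tot − R_other = 0.009491 K/W
L = R·k·A = 0.009491×0.037×11.1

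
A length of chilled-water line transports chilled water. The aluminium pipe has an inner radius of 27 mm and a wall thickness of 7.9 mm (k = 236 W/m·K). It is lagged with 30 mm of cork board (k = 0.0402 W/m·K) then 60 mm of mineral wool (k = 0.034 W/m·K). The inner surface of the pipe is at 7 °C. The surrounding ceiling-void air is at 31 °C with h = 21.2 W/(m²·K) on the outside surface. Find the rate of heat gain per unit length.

q′ ≈ 4.3 W/m

Cylindrical conduction, so R = ln(r₂/r₁)/(2πkL) per layer, in series:
R_aluminium pipe wall = ln(34.9/27)/(2π×236×1) = 1.731×10^-4 K/W
R_cork board = ln(64.9/34.9)/(2π×0.0402×1) = 2.456 K/W
R_mineral wool = ln(124.9/64.9)/(2π×0.034×1) = 3.065 K/W
R_outer film = 1/(h_o·2πr_oL) = 1/(21.2×2π×0.1249×1) = 0.06011 K/W
R_total = 5.581 K/W
Q = ΔT/R_total = 24/5.581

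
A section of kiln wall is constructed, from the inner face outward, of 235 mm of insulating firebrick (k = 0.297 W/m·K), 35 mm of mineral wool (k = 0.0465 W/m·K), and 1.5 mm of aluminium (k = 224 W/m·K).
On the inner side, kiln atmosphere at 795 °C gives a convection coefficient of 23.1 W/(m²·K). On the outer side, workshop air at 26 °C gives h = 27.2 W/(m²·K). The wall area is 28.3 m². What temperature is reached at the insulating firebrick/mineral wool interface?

T ≈ 400 °C

Series thermal resistances:
R_inner film = 1/(h_i·A) = 1/(23.1×28.3) = 0.00153 K/W
R_insulating firebrick = L/(kA) = 0.235/(0.297×28.3) = 0.02796 K/W
R_mineral wool = L/(kA) = 0.035/(0.0465×28.3) = 0.0266 K/W
R_aluminium = L/(kA) = 0.0015/(224×28.3) = 2.366×10^-7 K/W
R_outer film = 1/(h_o·A) = 1/(27.2×28.3) = 0.001299 K/W
R_total = 0.05738 K/W;  Q = ΔT/R_total = 769/0.05738 = 13400 W
T_interface = T_inner − Q·ΣR(inner→interface) = 795 − 13400×0.02949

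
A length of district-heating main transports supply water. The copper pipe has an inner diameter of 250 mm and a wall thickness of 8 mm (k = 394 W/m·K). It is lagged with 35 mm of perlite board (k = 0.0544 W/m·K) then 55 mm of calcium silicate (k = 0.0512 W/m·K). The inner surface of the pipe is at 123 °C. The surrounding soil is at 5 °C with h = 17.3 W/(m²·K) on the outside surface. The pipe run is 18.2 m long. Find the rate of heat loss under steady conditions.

Per-layer cylindrical resistances, series-summed:
R_copper pipe wall = ln(133/125)/(2π×394×18.2) = 1.377×10^-6 K/W
R_perlite board = ln(168/133)/(2π×0.0544×18.2) = 0.03755 K/W
R_calcium silicate = ln(223/168)/(2π×0.0512×18.2) = 0.04837 K/W
R_outer film = 1/(h_o·2πr_oL) = 1/(17.3×2π×0.223×18.2) = 0.002267 K/W
R_total = 0.08819 K/W
Q = ΔT/R_total = 118/0.08819

Q ≈ 1340 W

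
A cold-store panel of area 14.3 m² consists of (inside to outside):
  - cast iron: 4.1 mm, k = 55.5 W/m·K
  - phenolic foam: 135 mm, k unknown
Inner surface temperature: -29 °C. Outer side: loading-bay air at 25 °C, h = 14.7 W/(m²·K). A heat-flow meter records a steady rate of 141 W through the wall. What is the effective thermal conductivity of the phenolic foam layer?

Series thermal resistances:
R_cast iron = L/(kA) = 0.0041/(55.5×14.3) = 5.166×10^-6 K/W
R_outer film = 1/(h_o·A) = 1/(14.7×14.3) = 0.004757 K/W
Sum of known resistances R_other = 0.004762 K/W
Total R = ΔT/Q = 54/141 = 0.383 K/W
R_phenolic foam = R_total − R_other = 0.3782 K/W
k = L/(R·A) = 0.135/(0.3782×14.3)

k ≈ 0.025 W/(m·K)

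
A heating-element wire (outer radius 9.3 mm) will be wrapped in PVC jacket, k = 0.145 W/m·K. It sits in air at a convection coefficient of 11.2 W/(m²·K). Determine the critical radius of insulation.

For a cylinder r_cr = k/h = 0.145/11.2
r_cr = 12.9 mm; since the bare radius (9.3 mm) is below r_cr, adding a thin layer of insulation will *increase* heat loss.

r_cr ≈ 12.9 mm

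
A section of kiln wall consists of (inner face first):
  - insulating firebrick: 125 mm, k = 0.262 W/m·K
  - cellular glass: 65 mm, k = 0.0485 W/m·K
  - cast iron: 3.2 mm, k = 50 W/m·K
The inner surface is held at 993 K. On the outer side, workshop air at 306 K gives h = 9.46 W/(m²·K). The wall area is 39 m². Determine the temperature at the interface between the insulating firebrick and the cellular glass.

T ≈ 823 K

Using the resistance-network approach (series):
R_insulating firebrick = L/(kA) = 0.125/(0.262×39) = 0.01223 K/W
R_cellular glass = L/(kA) = 0.065/(0.0485×39) = 0.03436 K/W
R_cast iron = L/(kA) = 0.0032/(50×39) = 1.641×10^-6 K/W
R_outer film = 1/(h_o·A) = 1/(9.46×39) = 0.00271 K/W
R_total = 0.04931 K/W;  Q = ΔT/R_total = 687/0.04931 = 13930 W
T_interface = T_inner − Q·ΣR(inner→interface) = 993 − 13900×0.01223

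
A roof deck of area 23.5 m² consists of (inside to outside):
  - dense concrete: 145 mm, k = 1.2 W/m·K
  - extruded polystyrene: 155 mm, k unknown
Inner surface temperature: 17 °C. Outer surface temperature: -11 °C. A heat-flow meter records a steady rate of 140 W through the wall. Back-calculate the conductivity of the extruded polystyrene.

k ≈ 0.0338 W/(m·K)

Thermal resistances in series:
R_dense concrete = L/(kA) = 0.145/(1.2×23.5) = 0.005142 K/W
Sum of known resistances R_other = 0.005142 K/W
Total R = ΔT/Q = 28/140 = 0.2 K/W
R_extruded polystyrene = R_total − R_other = 0.1949 K/W
k = L/(R·A) = 0.155/(0.1949×23.5)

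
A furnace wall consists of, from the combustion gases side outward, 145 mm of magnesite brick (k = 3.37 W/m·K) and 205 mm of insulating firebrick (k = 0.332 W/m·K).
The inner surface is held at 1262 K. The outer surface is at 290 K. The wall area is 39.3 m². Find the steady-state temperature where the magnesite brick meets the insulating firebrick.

T ≈ 1200 K

Model the wall as resistances in series:
R_magnesite brick = L/(kA) = 0.145/(3.37×39.3) = 0.001095 K/W
R_insulating firebrick = L/(kA) = 0.205/(0.332×39.3) = 0.01571 K/W
R_total = 0.01681 K/W;  Q = ΔT/R_total = 972/0.01681 = 57830 W
T_interface = T_inner − Q·ΣR(inner→interface) = 1262 − 57800×0.001095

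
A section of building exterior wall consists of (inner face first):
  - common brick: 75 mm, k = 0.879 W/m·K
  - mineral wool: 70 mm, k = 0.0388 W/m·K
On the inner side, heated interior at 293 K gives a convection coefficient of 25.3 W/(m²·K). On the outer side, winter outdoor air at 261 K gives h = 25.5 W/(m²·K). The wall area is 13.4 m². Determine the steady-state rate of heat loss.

Q ≈ 218 W

Model the wall as resistances in series:
R_inner film = 1/(h_i·A) = 1/(25.3×13.4) = 0.00295 K/W
R_common brick = L/(kA) = 0.075/(0.879×13.4) = 0.006367 K/W
R_mineral wool = L/(kA) = 0.07/(0.0388×13.4) = 0.1346 K/W
R_outer film = 1/(h_o·A) = 1/(25.5×13.4) = 0.002927 K/W
R_total = 0.1469 K/W
Q = ΔT / R_total = 32 / 0.1469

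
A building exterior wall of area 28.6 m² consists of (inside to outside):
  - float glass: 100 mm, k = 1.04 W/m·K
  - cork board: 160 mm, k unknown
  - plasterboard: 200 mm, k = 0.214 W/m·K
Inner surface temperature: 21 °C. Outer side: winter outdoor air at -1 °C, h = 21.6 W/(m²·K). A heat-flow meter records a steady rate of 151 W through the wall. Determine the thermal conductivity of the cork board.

k ≈ 0.0518 W/(m·K)

Using the resistance-network approach (series):
R_float glass = L/(kA) = 0.1/(1.04×28.6) = 0.003362 K/W
R_plasterboard = L/(kA) = 0.2/(0.214×28.6) = 0.03268 K/W
R_outer film = 1/(h_o·A) = 1/(21.6×28.6) = 0.001619 K/W
Sum of known resistances R_other = 0.03766 K/W
Total R = ΔT/Q = 22/151 = 0.1457 K/W
R_cork board = R_total − R_other = 0.108 K/W
k = L/(R·A) = 0.16/(0.108×28.6)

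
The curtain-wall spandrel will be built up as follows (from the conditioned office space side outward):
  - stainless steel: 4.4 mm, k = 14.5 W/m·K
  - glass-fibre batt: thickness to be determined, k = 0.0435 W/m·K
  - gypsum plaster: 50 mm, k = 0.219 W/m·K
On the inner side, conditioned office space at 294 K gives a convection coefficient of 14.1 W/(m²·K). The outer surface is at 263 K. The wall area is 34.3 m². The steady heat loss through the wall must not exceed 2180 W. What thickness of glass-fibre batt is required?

L ≈ 8.19 mm

Series thermal resistances:
R_inner film = 1/(h_i·A) = 1/(14.1×34.3) = 0.002068 K/W
R_stainless steel = L/(kA) = 0.0044/(14.5×34.3) = 8.847×10^-6 K/W
R_gypsum plaster = L/(kA) = 0.05/(0.219×34.3) = 0.006656 K/W
Sum of the known resistances R_other = 0.008733 K/W
Required total resistance R_tot = ΔT/Q_allow = 31/2180 = 0.01422 K/W
R_glass-fibre batt = R_tot − R_other = 0.005487 K/W
L = R·k·A = 0.005487×0.0435×34.3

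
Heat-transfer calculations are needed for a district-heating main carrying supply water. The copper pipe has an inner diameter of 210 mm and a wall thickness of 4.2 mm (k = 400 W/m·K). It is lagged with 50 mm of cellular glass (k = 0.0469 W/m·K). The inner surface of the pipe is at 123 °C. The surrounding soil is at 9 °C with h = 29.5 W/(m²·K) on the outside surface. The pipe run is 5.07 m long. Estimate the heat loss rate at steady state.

Treating each annulus and film as a series resistance:
R_copper pipe wall = ln(109.2/105)/(2π×400×5.07) = 3.078×10^-6 K/W
R_cellular glass = ln(159.2/109.2)/(2π×0.0469×5.07) = 0.2523 K/W
R_outer film = 1/(h_o·2πr_oL) = 1/(29.5×2π×0.1592×5.07) = 0.006684 K/W
R_total = 0.259 K/W
Q = ΔT/R_total = 114/0.259

Q ≈ 440 W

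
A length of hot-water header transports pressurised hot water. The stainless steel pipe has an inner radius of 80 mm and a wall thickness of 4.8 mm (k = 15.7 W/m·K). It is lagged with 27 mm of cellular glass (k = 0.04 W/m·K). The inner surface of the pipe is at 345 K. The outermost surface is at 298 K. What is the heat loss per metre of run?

q′ ≈ 42.7 W/m

Per-layer cylindrical resistances, series-summed:
R_stainless steel pipe wall = ln(84.8/80)/(2π×15.7×1) = 5.907×10^-4 K/W
R_cellular glass = ln(111.8/84.8)/(2π×0.04×1) = 1.1 K/W
R_total = 1.1 K/W
Q = ΔT/R_total = 47/1.1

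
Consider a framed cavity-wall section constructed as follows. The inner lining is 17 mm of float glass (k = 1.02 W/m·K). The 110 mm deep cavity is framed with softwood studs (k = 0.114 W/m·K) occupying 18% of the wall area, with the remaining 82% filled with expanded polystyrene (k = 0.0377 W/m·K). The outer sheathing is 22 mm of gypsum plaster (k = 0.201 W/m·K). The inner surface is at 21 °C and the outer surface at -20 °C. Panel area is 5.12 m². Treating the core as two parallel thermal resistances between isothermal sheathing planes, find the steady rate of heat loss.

Q ≈ 92.7 W

Sheathing layers in series; stud and cavity paths in parallel between them.
R_inner = 0.017/(1.02×5.12) = 0.003255 K/W
R_stud  = 0.11/(0.114×0.18×5.12) = 1.047 K/W
R_cav   = 0.11/(0.0377×0.82×5.12) = 0.695 K/W
1/R_core = 1/R_stud + 1/R_cav → R_core = 0.4177 K/W
R_outer = 0.022/(0.201×5.12) = 0.02138 K/W
R_total = 0.4423 K/W
Q = ΔT/R_total = 41/0.4423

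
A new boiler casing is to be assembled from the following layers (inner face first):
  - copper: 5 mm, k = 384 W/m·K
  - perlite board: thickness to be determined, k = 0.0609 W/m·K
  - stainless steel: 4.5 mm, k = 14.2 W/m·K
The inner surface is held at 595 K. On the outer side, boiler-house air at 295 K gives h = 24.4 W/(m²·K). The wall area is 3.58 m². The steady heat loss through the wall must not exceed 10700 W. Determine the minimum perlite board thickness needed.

L ≈ 3.6 mm

Model the wall as resistances in series:
R_copper = L/(kA) = 0.005/(384×3.58) = 3.637×10^-6 K/W
R_stainless steel = L/(kA) = 0.0045/(14.2×3.58) = 8.852×10^-5 K/W
R_outer film = 1/(h_o·A) = 1/(24.4×3.58) = 0.01145 K/W
Sum of the known resistances R_other = 0.01154 K/W
Required total resistance R_tot = ΔT/Q_allow = 300/10700 = 0.02804 K/W
R_perlite board = R_tot − R_other = 0.0165 K/W
L = R·k·A = 0.0165×0.0609×3.58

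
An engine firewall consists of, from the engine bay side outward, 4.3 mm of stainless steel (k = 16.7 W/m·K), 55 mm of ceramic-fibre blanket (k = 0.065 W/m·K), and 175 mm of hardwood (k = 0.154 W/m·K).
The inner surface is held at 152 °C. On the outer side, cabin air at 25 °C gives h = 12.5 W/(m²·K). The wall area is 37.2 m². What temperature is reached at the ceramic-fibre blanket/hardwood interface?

Using the resistance-network approach (series):
R_stainless steel = L/(kA) = 0.0043/(16.7×37.2) = 6.922×10^-6 K/W
R_ceramic-fibre blanket = L/(kA) = 0.055/(0.065×37.2) = 0.02275 K/W
R_hardwood = L/(kA) = 0.175/(0.154×37.2) = 0.03055 K/W
R_outer film = 1/(h_o·A) = 1/(12.5×37.2) = 0.002151 K/W
R_total = 0.05545 K/W;  Q = ΔT/R_total = 127/0.05545 = 2290 W
T_interface = T_inner − Q·ΣR(inner→interface) = 152 − 2290×0.02275

T ≈ 99.9 °C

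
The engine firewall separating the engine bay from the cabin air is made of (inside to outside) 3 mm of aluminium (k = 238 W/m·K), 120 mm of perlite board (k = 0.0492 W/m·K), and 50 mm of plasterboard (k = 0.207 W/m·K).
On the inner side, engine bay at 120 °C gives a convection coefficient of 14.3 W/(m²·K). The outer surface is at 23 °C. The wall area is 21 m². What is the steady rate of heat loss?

Q ≈ 741 W

Series thermal resistances:
R_inner film = 1/(h_i·A) = 1/(14.3×21) = 0.00333 K/W
R_aluminium = L/(kA) = 0.003/(238×21) = 6.002×10^-7 K/W
R_perlite board = L/(kA) = 0.12/(0.0492×21) = 0.1161 K/W
R_plasterboard = L/(kA) = 0.05/(0.207×21) = 0.0115 K/W
R_total = 0.131 K/W
Q = ΔT / R_total = 97 / 0.131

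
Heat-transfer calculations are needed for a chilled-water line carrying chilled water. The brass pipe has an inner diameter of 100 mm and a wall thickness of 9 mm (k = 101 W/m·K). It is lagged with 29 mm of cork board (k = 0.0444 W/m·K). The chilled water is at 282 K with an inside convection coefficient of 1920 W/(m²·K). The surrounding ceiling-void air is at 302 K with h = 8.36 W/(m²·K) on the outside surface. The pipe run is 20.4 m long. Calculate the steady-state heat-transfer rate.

Q ≈ 247 W

Radial resistances (cylindrical: R_cond = ln(r_o/r_i)/(2πkL), R_conv = 1/(h·2πrL)):
R_inner film = 1/(h_i·2πr₁L) = 1/(1920×2π×0.05×20.4) = 8.127×10^-5 K/W
R_brass pipe wall = ln(59/50)/(2π×101×20.4) = 1.279×10^-5 K/W
R_cork board = ln(88/59)/(2π×0.0444×20.4) = 0.07025 K/W
R_outer film = 1/(h_o·2πr_oL) = 1/(8.36×2π×0.088×20.4) = 0.0106 K/W
R_total = 0.08095 K/W
Q = ΔT/R_total = 20/0.08095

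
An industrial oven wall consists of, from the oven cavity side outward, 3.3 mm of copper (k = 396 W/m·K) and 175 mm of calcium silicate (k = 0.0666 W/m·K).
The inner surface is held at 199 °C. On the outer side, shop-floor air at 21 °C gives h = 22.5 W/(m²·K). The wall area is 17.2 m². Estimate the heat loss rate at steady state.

Series thermal resistances:
R_copper = L/(kA) = 0.0033/(396×17.2) = 4.845×10^-7 K/W
R_calcium silicate = L/(kA) = 0.175/(0.0666×17.2) = 0.1528 K/W
R_outer film = 1/(h_o·A) = 1/(22.5×17.2) = 0.002584 K/W
R_total = 0.1554 K/W
Q = ΔT / R_total = 178 / 0.1554

Q ≈ 1150 W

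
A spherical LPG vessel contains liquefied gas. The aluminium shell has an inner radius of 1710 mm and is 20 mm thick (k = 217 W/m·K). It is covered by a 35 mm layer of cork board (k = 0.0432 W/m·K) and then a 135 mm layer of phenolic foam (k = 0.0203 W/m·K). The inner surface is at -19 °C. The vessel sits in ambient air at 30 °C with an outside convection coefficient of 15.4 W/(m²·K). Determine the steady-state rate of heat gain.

For a spherical shell R = (1/r₁ − 1/r₂)/(4πk); film R = 1/(h·4πr²). In series:
R_aluminium shell = (1/1.71 − 1/1.73)/(4π×217) = 2.479×10^-6 K/W
R_cork board = (1/1.73 − 1/1.765)/(4π×0.0432) = 0.02111 K/W
R_phenolic foam = (1/1.765 − 1/1.9)/(4π×0.0203) = 0.1578 K/W
R_outer film = 1/(h·4πr_o²) = 1/(15.4×4π×1.9²) = 0.001431 K/W
R_total = 0.1804 K/W
Q = ΔT/R_total = 49/0.1804

Q ≈ 272 W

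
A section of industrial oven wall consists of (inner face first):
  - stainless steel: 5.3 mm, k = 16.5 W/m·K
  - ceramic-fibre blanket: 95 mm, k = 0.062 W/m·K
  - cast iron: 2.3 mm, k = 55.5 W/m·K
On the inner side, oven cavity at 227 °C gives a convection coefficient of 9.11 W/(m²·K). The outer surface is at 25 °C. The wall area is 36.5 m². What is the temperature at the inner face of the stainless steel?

Model the wall as resistances in series:
R_inner film = 1/(h_i·A) = 1/(9.11×36.5) = 0.003007 K/W
R_stainless steel = L/(kA) = 0.0053/(16.5×36.5) = 8.8×10^-6 K/W
R_ceramic-fibre blanket = L/(kA) = 0.095/(0.062×36.5) = 0.04198 K/W
R_cast iron = L/(kA) = 0.0023/(55.5×36.5) = 1.135×10^-6 K/W
R_total = 0.045 K/W;  Q = ΔT/R_total = 202/0.045 = 4489 W
T_interface = T_inner − Q·ΣR(inner→interface) = 227 − 4490×0.003007

T ≈ 213 °C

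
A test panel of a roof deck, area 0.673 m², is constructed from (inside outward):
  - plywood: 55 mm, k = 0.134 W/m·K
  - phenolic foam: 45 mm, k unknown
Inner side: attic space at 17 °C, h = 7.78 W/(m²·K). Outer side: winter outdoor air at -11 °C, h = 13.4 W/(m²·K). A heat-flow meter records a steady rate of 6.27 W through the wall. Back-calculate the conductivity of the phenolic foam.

Using the resistance-network approach (series):
R_inner film = 1/(h_i·A) = 1/(7.78×0.673) = 0.191 K/W
R_plywood = L/(kA) = 0.055/(0.134×0.673) = 0.6099 K/W
R_outer film = 1/(h_o·A) = 1/(13.4×0.673) = 0.1109 K/W
Sum of known resistances R_other = 0.9118 K/W
Total R = ΔT/Q = 28/6.27 = 4.466 K/W
R_phenolic foam = R_total − R_other = 3.554 K/W
k = L/(R·A) = 0.045/(3.554×0.673)

k ≈ 0.0188 W/(m·K)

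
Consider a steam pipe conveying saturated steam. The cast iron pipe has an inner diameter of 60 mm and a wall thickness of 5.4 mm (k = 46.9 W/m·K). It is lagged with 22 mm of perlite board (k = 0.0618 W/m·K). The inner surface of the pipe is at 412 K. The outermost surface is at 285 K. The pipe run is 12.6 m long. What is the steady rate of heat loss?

Q ≈ 1280 W

Cylindrical conduction, so R = ln(r₂/r₁)/(2πkL) per layer, in series:
R_cast iron pipe wall = ln(35.4/30)/(2π×46.9×12.6) = 4.458×10^-5 K/W
R_perlite board = ln(57.4/35.4)/(2π×0.0618×12.6) = 0.09879 K/W
R_total = 0.09883 K/W
Q = ΔT/R_total = 127/0.09883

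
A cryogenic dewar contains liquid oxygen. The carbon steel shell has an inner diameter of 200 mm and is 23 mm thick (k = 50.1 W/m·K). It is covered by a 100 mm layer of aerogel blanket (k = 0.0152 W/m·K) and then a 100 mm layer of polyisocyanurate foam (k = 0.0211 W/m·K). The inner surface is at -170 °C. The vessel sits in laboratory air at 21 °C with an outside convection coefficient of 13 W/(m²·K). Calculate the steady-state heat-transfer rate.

Q ≈ 7.83 W

Each spherical layer contributes R = (1/r_i − 1/r_o)/(4πk):
R_carbon steel shell = (1/0.1 − 1/0.123)/(4π×50.1) = 0.00297 K/W
R_aerogel blanket = (1/0.123 − 1/0.223)/(4π×0.0152) = 19.09 K/W
R_polyisocyanurate foam = (1/0.223 − 1/0.323)/(4π×0.0211) = 5.236 K/W
R_outer film = 1/(h·4πr_o²) = 1/(13×4π×0.323²) = 0.05867 K/W
R_total = 24.38 K/W
Q = ΔT/R_total = 191/24.38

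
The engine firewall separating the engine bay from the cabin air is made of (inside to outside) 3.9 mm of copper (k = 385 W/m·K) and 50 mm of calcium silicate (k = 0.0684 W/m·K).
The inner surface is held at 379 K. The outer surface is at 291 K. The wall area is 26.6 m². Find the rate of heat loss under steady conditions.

Series thermal resistances:
R_copper = L/(kA) = 0.0039/(385×26.6) = 3.808×10^-7 K/W
R_calcium silicate = L/(kA) = 0.05/(0.0684×26.6) = 0.02748 K/W
R_total = 0.02748 K/W
Q = ΔT / R_total = 88 / 0.02748

Q ≈ 3200 W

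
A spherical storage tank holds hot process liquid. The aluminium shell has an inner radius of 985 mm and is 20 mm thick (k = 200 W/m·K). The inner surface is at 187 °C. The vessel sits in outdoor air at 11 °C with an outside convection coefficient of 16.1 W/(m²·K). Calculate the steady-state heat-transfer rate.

Q ≈ 35900 W

For a spherical shell R = (1/r₁ − 1/r₂)/(4πk); film R = 1/(h·4πr²). In series:
R_aluminium shell = (1/0.985 − 1/1.005)/(4π×200) = 8.039×10^-6 K/W
R_outer film = 1/(h·4πr_o²) = 1/(16.1×4π×1.005²) = 0.004894 K/W
R_total = 0.004902 K/W
Q = ΔT/R_total = 176/0.004902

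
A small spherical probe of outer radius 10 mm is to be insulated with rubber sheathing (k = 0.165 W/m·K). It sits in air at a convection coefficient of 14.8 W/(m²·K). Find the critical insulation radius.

For a sphere r_cr = 2k/h = 2×0.165/14.8
r_cr = 22.3 mm; since the bare radius (10 mm) is below r_cr, adding a thin layer of insulation will *increase* heat loss.

r_cr ≈ 22.3 mm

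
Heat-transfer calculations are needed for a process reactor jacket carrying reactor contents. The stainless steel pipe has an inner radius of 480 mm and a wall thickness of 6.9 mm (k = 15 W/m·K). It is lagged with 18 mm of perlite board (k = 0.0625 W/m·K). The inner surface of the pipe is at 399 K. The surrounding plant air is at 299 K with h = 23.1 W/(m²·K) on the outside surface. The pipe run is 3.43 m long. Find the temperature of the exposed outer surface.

Per-layer cylindrical resistances, series-summed:
R_stainless steel pipe wall = ln(486.9/480)/(2π×15×3.43) = 4.415×10^-5 K/W
R_perlite board = ln(504.9/486.9)/(2π×0.0625×3.43) = 0.02695 K/W
R_outer film = 1/(h_o·2πr_oL) = 1/(23.1×2π×0.5049×3.43) = 0.003978 K/W
R_total = 0.03097 K/W
Q = ΔT/R_total = 100/0.03097
Q = 3230 W
T_interface = T_inner − Q·ΣR(inner→interface) = 399 − 3230×0.02699

T ≈ 312 K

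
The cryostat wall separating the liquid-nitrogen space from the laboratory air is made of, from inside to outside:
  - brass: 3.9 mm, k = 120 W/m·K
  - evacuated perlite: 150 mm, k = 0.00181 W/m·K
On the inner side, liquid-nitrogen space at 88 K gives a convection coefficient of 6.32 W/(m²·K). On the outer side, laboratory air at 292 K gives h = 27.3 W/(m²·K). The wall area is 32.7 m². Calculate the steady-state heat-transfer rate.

Q ≈ 80.3 W

Model the wall as resistances in series:
R_inner film = 1/(h_i·A) = 1/(6.32×32.7) = 0.004839 K/W
R_brass = L/(kA) = 0.0039/(120×32.7) = 9.939×10^-7 K/W
R_evacuated perlite = L/(kA) = 0.15/(0.00181×32.7) = 2.534 K/W
R_outer film = 1/(h_o·A) = 1/(27.3×32.7) = 0.00112 K/W
R_total = 2.54 K/W
Q = ΔT / R_total = 204 / 2.54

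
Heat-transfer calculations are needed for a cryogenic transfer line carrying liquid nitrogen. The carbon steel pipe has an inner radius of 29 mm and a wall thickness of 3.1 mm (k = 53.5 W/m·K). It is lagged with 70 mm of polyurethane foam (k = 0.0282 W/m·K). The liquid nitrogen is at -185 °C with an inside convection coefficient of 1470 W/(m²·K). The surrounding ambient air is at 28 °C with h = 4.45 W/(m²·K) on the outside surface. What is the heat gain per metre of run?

Treating each annulus and film as a series resistance:
R_inner film = 1/(h_i·2πr₁L) = 1/(1470×2π×0.029×1) = 0.003733 K/W
R_carbon steel pipe wall = ln(32.1/29)/(2π×53.5×1) = 3.021×10^-4 K/W
R_polyurethane foam = ln(102.1/32.1)/(2π×0.0282×1) = 6.53 K/W
R_outer film = 1/(h_o·2πr_oL) = 1/(4.45×2π×0.1021×1) = 0.3503 K/W
R_total = 6.885 K/W
Q = ΔT/R_total = 213/6.885

q′ ≈ 30.9 W/m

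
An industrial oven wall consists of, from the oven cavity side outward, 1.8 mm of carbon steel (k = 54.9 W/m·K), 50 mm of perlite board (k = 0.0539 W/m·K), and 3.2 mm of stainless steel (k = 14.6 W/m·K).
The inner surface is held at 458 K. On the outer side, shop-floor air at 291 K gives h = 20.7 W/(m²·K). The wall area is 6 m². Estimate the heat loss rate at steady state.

Q ≈ 1030 W

Treating each layer as a thermal resistance in series:
R_carbon steel = L/(kA) = 0.0018/(54.9×6) = 5.464×10^-6 K/W
R_perlite board = L/(kA) = 0.05/(0.0539×6) = 0.1546 K/W
R_stainless steel = L/(kA) = 0.0032/(14.6×6) = 3.653×10^-5 K/W
R_outer film = 1/(h_o·A) = 1/(20.7×6) = 0.008052 K/W
R_total = 0.1627 K/W
Q = ΔT / R_total = 167 / 0.1627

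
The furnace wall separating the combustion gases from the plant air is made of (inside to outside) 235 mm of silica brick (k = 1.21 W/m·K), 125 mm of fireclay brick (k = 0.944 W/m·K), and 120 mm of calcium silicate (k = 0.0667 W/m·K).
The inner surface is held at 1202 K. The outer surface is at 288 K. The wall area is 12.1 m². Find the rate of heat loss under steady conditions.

Q ≈ 5200 W

Using the resistance-network approach (series):
R_silica brick = L/(kA) = 0.235/(1.21×12.1) = 0.01605 K/W
R_fireclay brick = L/(kA) = 0.125/(0.944×12.1) = 0.01094 K/W
R_calcium silicate = L/(kA) = 0.12/(0.0667×12.1) = 0.1487 K/W
R_total = 0.1757 K/W
Q = ΔT / R_total = 914 / 0.1757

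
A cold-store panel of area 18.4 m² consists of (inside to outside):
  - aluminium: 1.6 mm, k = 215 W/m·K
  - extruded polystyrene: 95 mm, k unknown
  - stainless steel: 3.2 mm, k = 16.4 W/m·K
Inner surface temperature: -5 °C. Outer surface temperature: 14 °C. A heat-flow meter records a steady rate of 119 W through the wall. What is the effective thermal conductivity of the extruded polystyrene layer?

k ≈ 0.0323 W/(m·K)

Using the resistance-network approach (series):
R_aluminium = L/(kA) = 0.0016/(215×18.4) = 4.044×10^-7 K/W
R_stainless steel = L/(kA) = 0.0032/(16.4×18.4) = 1.06×10^-5 K/W
Sum of known resistances R_other = 1.101×10^-5 K/W
Total R = ΔT/Q = 19/119 = 0.1597 K/W
R_extruded polystyrene = R_total − R_other = 0.1597 K/W
k = L/(R·A) = 0.095/(0.1597×18.4)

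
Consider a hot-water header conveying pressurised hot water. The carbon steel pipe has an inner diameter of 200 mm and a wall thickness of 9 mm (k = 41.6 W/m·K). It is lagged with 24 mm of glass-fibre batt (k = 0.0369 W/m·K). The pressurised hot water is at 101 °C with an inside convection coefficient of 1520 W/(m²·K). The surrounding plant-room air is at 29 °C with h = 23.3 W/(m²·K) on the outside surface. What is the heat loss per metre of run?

q′ ≈ 79 W/m

Per-layer cylindrical resistances, series-summed:
R_inner film = 1/(h_i·2πr₁L) = 1/(1520×2π×0.1×1) = 0.001047 K/W
R_carbon steel pipe wall = ln(109/100)/(2π×41.6×1) = 3.297×10^-4 K/W
R_glass-fibre batt = ln(133/109)/(2π×0.0369×1) = 0.8583 K/W
R_outer film = 1/(h_o·2πr_oL) = 1/(23.3×2π×0.133×1) = 0.05136 K/W
R_total = 0.9111 K/W
Q = ΔT/R_total = 72/0.9111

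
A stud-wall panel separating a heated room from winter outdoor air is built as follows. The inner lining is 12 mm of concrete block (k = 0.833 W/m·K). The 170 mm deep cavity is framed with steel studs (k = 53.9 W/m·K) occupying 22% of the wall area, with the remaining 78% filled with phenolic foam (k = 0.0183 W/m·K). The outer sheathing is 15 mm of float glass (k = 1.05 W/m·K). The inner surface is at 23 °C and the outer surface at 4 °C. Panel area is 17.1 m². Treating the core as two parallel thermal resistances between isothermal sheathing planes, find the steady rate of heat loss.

Q ≈ 7550 W

Sheathing layers in series; stud and cavity paths in parallel between them.
R_inner = 0.012/(0.833×17.1) = 8.424×10^-4 K/W
R_stud  = 0.17/(53.9×0.22×17.1) = 8.384×10^-4 K/W
R_cav   = 0.17/(0.0183×0.78×17.1) = 0.6965 K/W
1/R_core = 1/R_stud + 1/R_cav → R_core = 8.374×10^-4 K/W
R_outer = 0.015/(1.05×17.1) = 8.354×10^-4 K/W
R_total = 0.002515 K/W
Q = ΔT/R_total = 19/0.002515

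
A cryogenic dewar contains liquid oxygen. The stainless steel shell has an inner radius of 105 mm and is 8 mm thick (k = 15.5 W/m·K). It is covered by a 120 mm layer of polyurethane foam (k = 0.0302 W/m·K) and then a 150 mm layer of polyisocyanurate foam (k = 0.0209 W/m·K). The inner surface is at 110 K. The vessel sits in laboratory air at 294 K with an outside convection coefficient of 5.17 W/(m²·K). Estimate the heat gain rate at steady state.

Q ≈ 9.94 W

Each spherical layer contributes R = (1/r_i − 1/r_o)/(4πk):
R_stainless steel shell = (1/0.105 − 1/0.113)/(4π×15.5) = 0.003462 K/W
R_polyurethane foam = (1/0.113 − 1/0.233)/(4π×0.0302) = 12.01 K/W
R_polyisocyanurate foam = (1/0.233 − 1/0.383)/(4π×0.0209) = 6.4 K/W
R_outer film = 1/(h·4πr_o²) = 1/(5.17×4π×0.383²) = 0.1049 K/W
R_total = 18.52 K/W
Q = ΔT/R_total = 184/18.52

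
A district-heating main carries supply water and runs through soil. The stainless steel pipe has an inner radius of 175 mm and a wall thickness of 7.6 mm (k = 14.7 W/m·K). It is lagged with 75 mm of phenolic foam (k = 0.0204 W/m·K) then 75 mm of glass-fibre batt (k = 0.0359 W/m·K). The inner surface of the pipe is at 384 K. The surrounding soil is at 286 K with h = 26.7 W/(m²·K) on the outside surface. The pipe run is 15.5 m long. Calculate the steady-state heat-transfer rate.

Q ≈ 396 W

Treating each annulus and film as a series resistance:
R_stainless steel pipe wall = ln(182.6/175)/(2π×14.7×15.5) = 2.969×10^-5 K/W
R_phenolic foam = ln(257.6/182.6)/(2π×0.0204×15.5) = 0.1732 K/W
R_glass-fibre batt = ln(332.6/257.6)/(2π×0.0359×15.5) = 0.07309 K/W
R_outer film = 1/(h_o·2πr_oL) = 1/(26.7×2π×0.3326×15.5) = 0.001156 K/W
R_total = 0.2475 K/W
Q = ΔT/R_total = 98/0.2475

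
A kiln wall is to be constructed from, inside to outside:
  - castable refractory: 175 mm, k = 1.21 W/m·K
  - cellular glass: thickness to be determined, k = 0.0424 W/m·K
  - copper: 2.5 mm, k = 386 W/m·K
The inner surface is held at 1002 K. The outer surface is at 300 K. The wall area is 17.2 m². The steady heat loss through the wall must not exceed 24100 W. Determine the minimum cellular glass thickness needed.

L ≈ 15.1 mm

Using the resistance-network approach (series):
R_castable refractory = L/(kA) = 0.175/(1.21×17.2) = 0.008409 K/W
R_copper = L/(kA) = 0.0025/(386×17.2) = 3.766×10^-7 K/W
Sum of the known resistances R_other = 0.008409 K/W
Required total resistance R_tot = ΔT/Q_allow = 702/24100 = 0.02913 K/W
R_cellular glass = R_tot − R_other = 0.02072 K/W
L = R·k·A = 0.02072×0.0424×17.2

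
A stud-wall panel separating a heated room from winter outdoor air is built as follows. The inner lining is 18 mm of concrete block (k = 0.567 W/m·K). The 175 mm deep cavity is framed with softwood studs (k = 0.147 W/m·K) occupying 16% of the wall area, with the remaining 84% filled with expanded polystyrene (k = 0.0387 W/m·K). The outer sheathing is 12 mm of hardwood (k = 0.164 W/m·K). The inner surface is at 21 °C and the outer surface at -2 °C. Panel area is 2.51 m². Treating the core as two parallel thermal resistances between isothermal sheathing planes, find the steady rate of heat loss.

Sheathing layers in series; stud and cavity paths in parallel between them.
R_inner = 0.018/(0.567×2.51) = 0.01265 K/W
R_stud  = 0.175/(0.147×0.16×2.51) = 2.964 K/W
R_cav   = 0.175/(0.0387×0.84×2.51) = 2.145 K/W
1/R_core = 1/R_stud + 1/R_cav → R_core = 1.244 K/W
R_outer = 0.012/(0.164×2.51) = 0.02915 K/W
R_total = 1.286 K/W
Q = ΔT/R_total = 23/1.286

Q ≈ 17.9 W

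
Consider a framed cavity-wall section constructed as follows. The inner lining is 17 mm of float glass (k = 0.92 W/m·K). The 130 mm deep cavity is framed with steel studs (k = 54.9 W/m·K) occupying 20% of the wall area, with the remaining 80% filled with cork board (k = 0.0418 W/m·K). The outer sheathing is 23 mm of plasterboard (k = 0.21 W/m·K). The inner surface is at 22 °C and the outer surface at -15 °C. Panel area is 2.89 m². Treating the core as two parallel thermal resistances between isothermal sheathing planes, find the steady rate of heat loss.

Q ≈ 765 W

Sheathing layers in series; stud and cavity paths in parallel between them.
R_inner = 0.017/(0.92×2.89) = 0.006394 K/W
R_stud  = 0.13/(54.9×0.2×2.89) = 0.004097 K/W
R_cav   = 0.13/(0.0418×0.8×2.89) = 1.345 K/W
1/R_core = 1/R_stud + 1/R_cav → R_core = 0.004084 K/W
R_outer = 0.023/(0.21×2.89) = 0.0379 K/W
R_total = 0.04838 K/W
Q = ΔT/R_total = 37/0.04838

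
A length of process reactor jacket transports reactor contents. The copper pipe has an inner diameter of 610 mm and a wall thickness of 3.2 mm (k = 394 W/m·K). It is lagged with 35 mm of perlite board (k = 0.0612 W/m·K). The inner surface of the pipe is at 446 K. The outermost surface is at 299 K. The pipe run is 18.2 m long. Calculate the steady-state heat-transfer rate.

Per-layer cylindrical resistances, series-summed:
R_copper pipe wall = ln(308.2/305)/(2π×394×18.2) = 2.317×10^-7 K/W
R_perlite board = ln(343.2/308.2)/(2π×0.0612×18.2) = 0.01537 K/W
R_total = 0.01537 K/W
Q = ΔT/R_total = 147/0.01537

Q ≈ 9560 W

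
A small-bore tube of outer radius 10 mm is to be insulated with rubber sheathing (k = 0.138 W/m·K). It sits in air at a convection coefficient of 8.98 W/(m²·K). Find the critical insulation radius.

For a cylinder r_cr = k/h = 0.138/8.98
r_cr = 15.4 mm; since the bare radius (10 mm) is below r_cr, adding a thin layer of insulation will *increase* heat loss.

r_cr ≈ 15.4 mm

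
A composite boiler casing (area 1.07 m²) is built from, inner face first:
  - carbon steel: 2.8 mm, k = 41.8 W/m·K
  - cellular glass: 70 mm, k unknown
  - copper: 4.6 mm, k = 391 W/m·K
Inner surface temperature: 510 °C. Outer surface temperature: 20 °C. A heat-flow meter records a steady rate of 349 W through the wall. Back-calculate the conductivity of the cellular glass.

Thermal resistances in series:
R_carbon steel = L/(kA) = 0.0028/(41.8×1.07) = 6.26×10^-5 K/W
R_copper = L/(kA) = 0.0046/(391×1.07) = 1.1×10^-5 K/W
Sum of known resistances R_other = 7.36×10^-5 K/W
Total R = ΔT/Q = 490/349 = 1.404 K/W
R_cellular glass = R_total − R_other = 1.404 K/W
k = L/(R·A) = 0.07/(1.404×1.07)

k ≈ 0.0466 W/(m·K)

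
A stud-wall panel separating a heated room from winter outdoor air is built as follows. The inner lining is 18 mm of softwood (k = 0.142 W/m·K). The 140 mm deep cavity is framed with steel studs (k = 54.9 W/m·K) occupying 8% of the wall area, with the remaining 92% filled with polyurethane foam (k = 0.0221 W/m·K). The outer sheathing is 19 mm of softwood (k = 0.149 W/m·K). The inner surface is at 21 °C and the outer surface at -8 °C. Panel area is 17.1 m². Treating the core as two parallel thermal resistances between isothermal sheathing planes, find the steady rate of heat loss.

Q ≈ 1730 W

Sheathing layers in series; stud and cavity paths in parallel between them.
R_inner = 0.018/(0.142×17.1) = 0.007413 K/W
R_stud  = 0.14/(54.9×0.08×17.1) = 0.001864 K/W
R_cav   = 0.14/(0.0221×0.92×17.1) = 0.4027 K/W
1/R_core = 1/R_stud + 1/R_cav → R_core = 0.001856 K/W
R_outer = 0.019/(0.149×17.1) = 0.007457 K/W
R_total = 0.01673 K/W
Q = ΔT/R_total = 29/0.01673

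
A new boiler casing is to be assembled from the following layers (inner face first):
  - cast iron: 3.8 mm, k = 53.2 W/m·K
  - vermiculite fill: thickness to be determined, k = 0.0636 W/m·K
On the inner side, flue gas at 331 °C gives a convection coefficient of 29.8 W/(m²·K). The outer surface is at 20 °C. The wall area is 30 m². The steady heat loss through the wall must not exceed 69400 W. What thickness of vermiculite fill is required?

Using the resistance-network approach (series):
R_inner film = 1/(h_i·A) = 1/(29.8×30) = 0.001119 K/W
R_cast iron = L/(kA) = 0.0038/(53.2×30) = 2.381×10^-6 K/W
Sum of the known resistances R_other = 0.001121 K/W
Required total resistance R_tot = ΔT/Q_allow = 311/69400 = 0.004481 K/W
R_vermiculite fill = R_tot − R_other = 0.00336 K/W
L = R·k·A = 0.00336×0.0636×30

L ≈ 6.41 mm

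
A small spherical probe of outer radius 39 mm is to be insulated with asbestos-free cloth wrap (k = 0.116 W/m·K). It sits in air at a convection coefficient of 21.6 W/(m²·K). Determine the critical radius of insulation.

r_cr ≈ 10.7 mm

For a sphere r_cr = 2k/h = 2×0.116/21.6
r_cr = 10.7 mm; since the bare radius (39 mm) is above r_cr, any added insulation will reduce heat loss.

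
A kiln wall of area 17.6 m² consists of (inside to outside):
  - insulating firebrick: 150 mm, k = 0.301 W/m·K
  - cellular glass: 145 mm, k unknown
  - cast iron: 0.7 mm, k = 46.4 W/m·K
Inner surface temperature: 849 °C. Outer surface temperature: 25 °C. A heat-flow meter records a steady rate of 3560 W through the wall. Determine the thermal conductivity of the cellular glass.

k ≈ 0.0406 W/(m·K)

Series thermal resistances:
R_insulating firebrick = L/(kA) = 0.15/(0.301×17.6) = 0.02831 K/W
R_cast iron = L/(kA) = 0.0007/(46.4×17.6) = 8.572×10^-7 K/W
Sum of known resistances R_other = 0.02832 K/W
Total R = ΔT/Q = 824/3560 = 0.2315 K/W
R_cellular glass = R_total − R_other = 0.2031 K/W
k = L/(R·A) = 0.145/(0.2031×17.6)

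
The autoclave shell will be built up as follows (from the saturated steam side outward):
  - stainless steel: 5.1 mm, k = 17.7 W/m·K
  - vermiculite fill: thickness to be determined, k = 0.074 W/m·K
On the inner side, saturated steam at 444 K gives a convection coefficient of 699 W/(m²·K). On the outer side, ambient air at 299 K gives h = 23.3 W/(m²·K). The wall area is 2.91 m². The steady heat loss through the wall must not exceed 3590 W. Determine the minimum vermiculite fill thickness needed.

L ≈ 5.39 mm

Series thermal resistances:
R_inner film = 1/(h_i·A) = 1/(699×2.91) = 4.916×10^-4 K/W
R_stainless steel = L/(kA) = 0.0051/(17.7×2.91) = 9.902×10^-5 K/W
R_outer film = 1/(h_o·A) = 1/(23.3×2.91) = 0.01475 K/W
Sum of the known resistances R_other = 0.01534 K/W
Required total resistance R_tot = ΔT/Q_allow = 145/3590 = 0.04039 K/W
R_vermiculite fill = R_tot − R_other = 0.02505 K/W
L = R·k·A = 0.02505×0.074×2.91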